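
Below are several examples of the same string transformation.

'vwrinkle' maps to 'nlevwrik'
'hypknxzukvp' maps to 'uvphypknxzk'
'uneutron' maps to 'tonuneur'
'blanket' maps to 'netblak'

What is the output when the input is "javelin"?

einjavl

Each output is the input with this applied: move the last 3 characters to the front (rotate right by 3), then swap the first and last characters.
For "javelin" the result is "einjavl".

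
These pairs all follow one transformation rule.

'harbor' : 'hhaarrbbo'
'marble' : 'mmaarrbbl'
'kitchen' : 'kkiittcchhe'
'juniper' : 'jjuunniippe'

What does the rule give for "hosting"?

Looking at the pairs, the operation is to double every character, then delete the last 3 characters.
Working it through for "hosting": intermediate "hhoossttiinngg", final "hhoossttiin".
(Check on "harbor": → "hhaarrbboorr" → "hhaarrbbo" ✓)

hhoossttiin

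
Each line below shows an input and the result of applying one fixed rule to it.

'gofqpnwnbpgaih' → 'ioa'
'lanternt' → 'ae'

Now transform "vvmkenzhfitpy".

ei

What's happening: move the last 2 characters to the front (rotate right by 2), then keep only the vowels.
"vvmkenzhfitpy" → "ei".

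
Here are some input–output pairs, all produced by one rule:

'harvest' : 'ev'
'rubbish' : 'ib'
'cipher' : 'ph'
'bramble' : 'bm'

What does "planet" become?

Rule — take characters alternately from the front and the back (1st, last, 2nd, 2nd-last, ...), then keep only the last 2 characters.
"planet" → "ptlean" → "an".
(Check on "rubbish": → "rhusbib" → "ib" ✓)

an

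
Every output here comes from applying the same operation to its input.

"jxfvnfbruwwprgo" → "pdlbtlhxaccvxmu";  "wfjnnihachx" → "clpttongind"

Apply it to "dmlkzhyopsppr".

The rule is to shift every letter 6 places forward in the alphabet (wrapping around).
So "dmlkzhyopsppr" becomes "jsrqfneuvyvvx".

jsrqfneuvyvvx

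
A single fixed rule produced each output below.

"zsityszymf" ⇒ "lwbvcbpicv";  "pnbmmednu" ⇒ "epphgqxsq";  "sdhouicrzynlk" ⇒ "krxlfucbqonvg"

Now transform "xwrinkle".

ulqnohaz

Each output is the input with this applied: move the first 2 characters to the end (rotate left by 2), then shift every letter 3 places forward in the alphabet (wrapping around).
Working it through for "xwrinkle": intermediate "rinklexw", final "ulqnohaz".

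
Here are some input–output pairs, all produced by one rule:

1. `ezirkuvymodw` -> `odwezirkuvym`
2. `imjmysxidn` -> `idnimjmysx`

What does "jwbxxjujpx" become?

The pattern: move the last 3 characters to the front (rotate right by 3).
So "jwbxxjujpx" becomes "jpxjwbxxju".

jpxjwbxxju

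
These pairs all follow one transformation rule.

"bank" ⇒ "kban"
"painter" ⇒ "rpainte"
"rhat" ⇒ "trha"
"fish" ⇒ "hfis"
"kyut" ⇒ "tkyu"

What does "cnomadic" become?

ccnomadi

In each case the input is transformed by: move the last character to the front.
For "cnomadic" the result is "ccnomadi".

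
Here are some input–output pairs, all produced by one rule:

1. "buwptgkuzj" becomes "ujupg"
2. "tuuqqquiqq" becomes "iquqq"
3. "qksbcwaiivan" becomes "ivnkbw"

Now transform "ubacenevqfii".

vfibcn

The pattern: keep every other character starting from the second (positions 2nd, 4th, 6th, ...), then move the first 3 characters to the end (rotate left by 3).
Applying both steps to "ubacenevqfii": "bcnvfi", then "vfibcn".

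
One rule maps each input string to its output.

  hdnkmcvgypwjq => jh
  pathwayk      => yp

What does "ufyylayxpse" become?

The transformation: swap the first and last characters, then keep only the last 2 characters.
Applying both steps to "ufyylayxpse": "efyylayxpsu", then "su".

su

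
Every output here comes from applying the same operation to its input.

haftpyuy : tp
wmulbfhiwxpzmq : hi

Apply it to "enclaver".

Rule — take characters alternately from the front and the back (1st, last, 2nd, 2nd-last, ...), then keep only the last 2 characters.
Applying both steps to "enclaver": "ernecvla", then "la".

la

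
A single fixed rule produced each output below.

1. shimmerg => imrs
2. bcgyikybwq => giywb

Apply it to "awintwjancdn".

itjnda

The rule is to keep every other character starting from the first (positions 1st, 3rd, 5th, ...), then move the first character to the end.
"awintwjancdn" → "aitjnd" → "itjnda".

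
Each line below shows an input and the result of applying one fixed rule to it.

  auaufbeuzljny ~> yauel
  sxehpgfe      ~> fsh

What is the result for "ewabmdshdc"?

cebs

The rule is to keep one character in every 3, starting at position 1 (positions 1st, 4th, 7th, ...), then move the last character to the front.
"ewabmdshdc" → "ebsc" → "cebs".
(Check on "sxehpgfe": → "shf" → "fsh" ✓)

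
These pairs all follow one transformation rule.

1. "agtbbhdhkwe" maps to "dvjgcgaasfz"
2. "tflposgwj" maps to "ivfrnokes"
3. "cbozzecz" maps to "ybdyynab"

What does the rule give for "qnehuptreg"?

fdqsotgdmp

In each case the input is transformed by: shift every letter 1 place backward in the alphabet (wrapping around), then reverse the string.
So "qnehuptreg" becomes "fdqsotgdmp".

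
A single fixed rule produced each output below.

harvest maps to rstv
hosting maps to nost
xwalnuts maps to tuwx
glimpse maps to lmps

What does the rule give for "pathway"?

The rule is to sort the characters into alphabetical order, then keep only the last 4 characters.
Starting from "pathway": after the first operation, "aahptwy"; after the second, "ptwy".

ptwy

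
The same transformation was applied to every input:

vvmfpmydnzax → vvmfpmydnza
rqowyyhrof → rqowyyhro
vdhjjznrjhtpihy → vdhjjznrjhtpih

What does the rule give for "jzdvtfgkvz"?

The rule is to delete the last character.
Applying that to "jzdvtfgkvz" gives "jzdvtfgkv".

jzdvtfgkv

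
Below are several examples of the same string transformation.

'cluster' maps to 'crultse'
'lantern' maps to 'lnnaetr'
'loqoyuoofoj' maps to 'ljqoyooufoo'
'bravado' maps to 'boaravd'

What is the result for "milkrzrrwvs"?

Each output is the input with this applied: move the last character to the front, then swap each adjacent pair of characters (1↔2, 3↔4, ...).
Working it through for "milkrzrrwvs": intermediate "smilkrzrrwv", final "mslirkrzwrv".
(Check on "loqoyuoofoj": → "jloqoyuoofo" → "ljqoyooufoo" ✓)

mslirkrzwrv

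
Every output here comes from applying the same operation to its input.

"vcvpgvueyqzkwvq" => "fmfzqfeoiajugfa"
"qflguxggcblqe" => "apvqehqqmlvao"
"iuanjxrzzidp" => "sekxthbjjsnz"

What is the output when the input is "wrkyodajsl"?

Each output is the input with this applied: shift every letter 10 places forward in the alphabet (wrapping around).
So "wrkyodajsl" becomes "gbuiynktcv".

gbuiynktcv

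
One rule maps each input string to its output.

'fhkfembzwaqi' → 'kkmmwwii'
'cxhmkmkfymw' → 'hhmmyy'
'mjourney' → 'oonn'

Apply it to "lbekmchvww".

eeccww

Rule — keep one character in every 3, starting at position 3 (positions 3rd, 6th, 9th, ...), then double every character.
Starting from "lbekmchvww": after the first operation, "ecw"; after the second, "eeccww".
(Check on "mjourney": → "on" → "oonn" ✓)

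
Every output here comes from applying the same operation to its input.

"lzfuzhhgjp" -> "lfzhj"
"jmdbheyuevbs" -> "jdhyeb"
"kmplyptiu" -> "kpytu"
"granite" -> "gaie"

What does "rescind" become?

rsid

Looking at the pairs, the operation is to keep every other character starting from the first (positions 1st, 3rd, 5th, ...).
So "rescind" becomes "rsid".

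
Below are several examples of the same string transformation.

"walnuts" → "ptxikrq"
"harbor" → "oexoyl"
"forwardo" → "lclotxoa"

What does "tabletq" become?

nqxyibq

Rule — move the last character to the front, then shift every letter 3 places backward in the alphabet (wrapping around).
Applying both steps to "tabletq": "qtablet", then "nqxyibq".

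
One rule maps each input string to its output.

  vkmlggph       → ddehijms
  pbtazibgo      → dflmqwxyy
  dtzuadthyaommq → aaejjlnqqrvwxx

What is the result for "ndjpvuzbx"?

agkmrsuwy

What's happening: shift every letter 3 places backward in the alphabet (wrapping around), then sort the characters into alphabetical order.
"ndjpvuzbx" → "kagmsrwyu" → "agkmrsuwy".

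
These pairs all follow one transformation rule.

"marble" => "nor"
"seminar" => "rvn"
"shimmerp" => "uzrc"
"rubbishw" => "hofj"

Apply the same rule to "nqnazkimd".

In each case the input is transformed by: shift every letter 13 places forward in the alphabet (wrapping around) — i.e. ROT13, then keep every other character starting from the second (positions 2nd, 4th, 6th, ...).
Doing the same to "nqnazkimd": "dnxz".

dnxz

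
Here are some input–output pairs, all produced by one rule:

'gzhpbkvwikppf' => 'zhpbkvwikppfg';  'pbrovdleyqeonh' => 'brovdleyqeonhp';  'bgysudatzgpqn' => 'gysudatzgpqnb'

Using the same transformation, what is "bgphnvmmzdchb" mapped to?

gphnvmmzdchbb

What's happening: move the first character to the end.
Applying that to "bgphnvmmzdchb" gives "gphnvmmzdchbb".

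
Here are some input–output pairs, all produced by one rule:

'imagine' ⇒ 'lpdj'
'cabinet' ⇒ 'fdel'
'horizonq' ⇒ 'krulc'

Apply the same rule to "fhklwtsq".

What's happening: delete the last 3 characters, then shift every letter 3 places forward in the alphabet (wrapping around).
"fhklwtsq" → "fhklw" → "iknoz".
(Check on "horizonq": → "horiz" → "krulc" ✓)

iknoz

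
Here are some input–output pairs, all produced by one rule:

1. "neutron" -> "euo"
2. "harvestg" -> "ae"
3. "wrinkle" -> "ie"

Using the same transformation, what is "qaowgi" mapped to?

aoi

What's happening: keep only the vowels.
"qaowgi" → "aoi".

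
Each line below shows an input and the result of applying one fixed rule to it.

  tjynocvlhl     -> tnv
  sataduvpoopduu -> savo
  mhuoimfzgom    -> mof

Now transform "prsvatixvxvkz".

pvix

The pattern: delete the last 3 characters, then keep one character in every 3, starting at position 1 (positions 1st, 4th, 7th, ...).
"prsvatixvxvkz" → "pvix".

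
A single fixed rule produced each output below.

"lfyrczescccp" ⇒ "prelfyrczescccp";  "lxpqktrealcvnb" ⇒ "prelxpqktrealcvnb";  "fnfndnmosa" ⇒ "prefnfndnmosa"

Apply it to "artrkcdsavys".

The transformation: prepend "pre".
Applying that to "artrkcdsavys" gives "preartrkcdsavys".

preartrkcdsavys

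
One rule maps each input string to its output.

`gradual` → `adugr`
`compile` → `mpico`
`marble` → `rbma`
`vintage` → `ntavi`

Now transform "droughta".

oughdr

Looking at the pairs, the operation is to delete the last 2 characters, then move the first 2 characters to the end (rotate left by 2).
Applying both steps to "droughta": "drough", then "oughdr".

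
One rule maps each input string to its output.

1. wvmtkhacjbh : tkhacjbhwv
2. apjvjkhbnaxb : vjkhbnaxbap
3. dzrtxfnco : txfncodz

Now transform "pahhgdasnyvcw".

hgdasnyvcwpa

The pattern: move the first 3 characters to the end (rotate left by 3), then delete the last character.
Starting from "pahhgdasnyvcw": after the first operation, "hgdasnyvcwpah"; after the second, "hgdasnyvcwpa".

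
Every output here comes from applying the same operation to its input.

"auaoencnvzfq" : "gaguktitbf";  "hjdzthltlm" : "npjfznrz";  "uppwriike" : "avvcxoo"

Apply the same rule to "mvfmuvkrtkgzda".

The rule is to shift every letter 6 places forward in the alphabet (wrapping around), then delete the last 2 characters.
Applying both steps to "mvfmuvkrtkgzda": "sblsabqxzqmfjg", then "sblsabqxzqmf".

sblsabqxzqmf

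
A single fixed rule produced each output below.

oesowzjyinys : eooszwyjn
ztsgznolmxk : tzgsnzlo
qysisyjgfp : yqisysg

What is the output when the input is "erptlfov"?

The rule is to swap each adjacent pair of characters (1↔2, 3↔4, ...), then delete the last 3 characters.
On "erptlfov": the first step gives "retpflvo", and the second then gives "retpf".

retpf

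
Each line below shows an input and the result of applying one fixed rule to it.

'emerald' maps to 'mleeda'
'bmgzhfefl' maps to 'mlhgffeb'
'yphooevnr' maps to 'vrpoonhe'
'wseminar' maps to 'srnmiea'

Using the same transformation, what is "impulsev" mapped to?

What's happening: sort the characters into reverse alphabetical order, then delete the first character.
On "impulsev" that produces "uspmlie".
(Check on "emerald": → "rmleeda" → "mleeda" ✓)

uspmlie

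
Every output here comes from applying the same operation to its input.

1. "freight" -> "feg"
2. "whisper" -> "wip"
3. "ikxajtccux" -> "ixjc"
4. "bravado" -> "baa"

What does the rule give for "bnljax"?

bl

What's happening: keep every other character starting from the first (positions 1st, 3rd, 5th, ...), then delete the last character.
For "bnljax" the result is "bl".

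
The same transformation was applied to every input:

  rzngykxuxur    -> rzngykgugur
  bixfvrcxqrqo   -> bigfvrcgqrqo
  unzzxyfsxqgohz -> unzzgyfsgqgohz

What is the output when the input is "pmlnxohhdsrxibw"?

pmlngohhdsrgibw

The rule is to replace every "x" with "g".
Applying that to "pmlnxohhdsrxibw" gives "pmlngohhdsrgibw".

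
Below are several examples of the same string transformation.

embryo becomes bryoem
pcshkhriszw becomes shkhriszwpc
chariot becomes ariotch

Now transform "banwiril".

nwirilba

In each case the input is transformed by: move the first 2 characters to the end (rotate left by 2).
Doing the same to "banwiril": "nwirilba".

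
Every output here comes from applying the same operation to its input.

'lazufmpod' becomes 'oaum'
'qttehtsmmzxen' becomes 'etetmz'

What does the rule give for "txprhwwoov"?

The pattern: keep every other character starting from the second (positions 2nd, 4th, 6th, ...), then move the last character to the front.
Working it through for "txprhwwoov": intermediate "xrwov", final "vxrwo".
(Check on "lazufmpod": → "aumo" → "oaum" ✓)

vxrwo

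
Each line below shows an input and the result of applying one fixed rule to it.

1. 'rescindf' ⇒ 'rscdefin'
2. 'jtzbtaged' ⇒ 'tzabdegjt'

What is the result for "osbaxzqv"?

Each output is the input with this applied: sort the characters into alphabetical order, then move the last 2 characters to the front (rotate right by 2).
Working it through for "osbaxzqv": intermediate "aboqsvxz", final "xzaboqsv".
(Check on "jtzbtaged": → "abdegjttz" → "tzabdegjt" ✓)

xzaboqsv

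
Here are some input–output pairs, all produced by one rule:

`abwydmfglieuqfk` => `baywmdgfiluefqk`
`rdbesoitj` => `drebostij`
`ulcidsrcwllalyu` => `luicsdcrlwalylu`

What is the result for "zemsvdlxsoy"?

Each output is the input with this applied: swap each adjacent pair of characters (1↔2, 3↔4, ...).
So "zemsvdlxsoy" becomes "ezsmdvxlosy".

ezsmdvxlosy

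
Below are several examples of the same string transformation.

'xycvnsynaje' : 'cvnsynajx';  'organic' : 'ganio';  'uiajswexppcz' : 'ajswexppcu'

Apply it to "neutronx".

utronn

The transformation: swap the first and last characters, then delete the first 2 characters.
For "neutronx", step one produces "xeutronn"; step two turns that into "utronn".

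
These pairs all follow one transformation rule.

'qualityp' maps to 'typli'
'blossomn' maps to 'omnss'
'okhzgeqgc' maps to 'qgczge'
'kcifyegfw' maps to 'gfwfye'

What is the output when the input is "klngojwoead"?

eadgojwo

What's happening: delete the first 3 characters, then move the last 3 characters to the front (rotate right by 3).
For "klngojwoead", step one produces "gojwoead"; step two turns that into "eadgojwo".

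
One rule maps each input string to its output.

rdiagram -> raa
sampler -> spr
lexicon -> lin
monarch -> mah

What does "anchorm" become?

The transformation: keep one character in every 3, starting at position 1 (positions 1st, 4th, 7th, ...).
"anchorm" → "ahm".

ahm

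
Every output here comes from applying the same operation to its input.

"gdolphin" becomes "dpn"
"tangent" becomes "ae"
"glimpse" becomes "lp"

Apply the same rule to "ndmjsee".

Looking at the pairs, the operation is to keep one character in every 3, starting at position 2 (positions 2nd, 5th, 8th, ...).
Applying that to "ndmjsee" gives "ds".

ds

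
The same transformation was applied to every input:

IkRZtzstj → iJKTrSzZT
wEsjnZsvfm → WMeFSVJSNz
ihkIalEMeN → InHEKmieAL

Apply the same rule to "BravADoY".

byROAdVa

Looking at the pairs, the operation is to take characters alternately from the front and the back (1st, last, 2nd, 2nd-last, ...), then flip the case of every letter.
On "BravADoY" that produces "byROAdVa".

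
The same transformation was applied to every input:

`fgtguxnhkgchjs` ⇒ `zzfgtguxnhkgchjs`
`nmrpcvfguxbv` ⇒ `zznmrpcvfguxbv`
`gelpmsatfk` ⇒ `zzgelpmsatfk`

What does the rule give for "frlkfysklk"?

Rule — prepend "zz".
Doing the same to "frlkfysklk": "zzfrlkfysklk".

zzfrlkfysklk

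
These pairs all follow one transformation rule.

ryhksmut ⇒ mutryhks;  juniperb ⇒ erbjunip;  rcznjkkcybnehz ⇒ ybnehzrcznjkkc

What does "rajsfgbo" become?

gborajsf

In each case the input is transformed by: move the first character to the end, then swap the front and back halves of the string.
Doing the same to "rajsfgbo": "gborajsf".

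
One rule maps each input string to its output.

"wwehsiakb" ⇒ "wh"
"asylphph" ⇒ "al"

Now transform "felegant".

fe

Rule — keep one character in every 3, starting at position 1 (positions 1st, 4th, 7th, ...), then delete the last character.
Applying both steps to "felegant": "fen", then "fe".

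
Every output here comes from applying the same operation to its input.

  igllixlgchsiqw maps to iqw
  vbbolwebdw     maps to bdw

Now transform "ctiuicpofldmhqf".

Each output is the input with this applied: keep only the last 3 characters.
For "ctiuicpofldmhqf" the result is "hqf".

hqf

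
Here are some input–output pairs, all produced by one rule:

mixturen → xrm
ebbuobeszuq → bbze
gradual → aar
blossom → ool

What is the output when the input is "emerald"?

elm

The pattern: move the first 2 characters to the end (rotate left by 2), then keep one character in every 3, starting at position 1 (positions 1st, 4th, 7th, ...).
So "emerald" becomes "elm".
(Check on "blossom": → "ossombl" → "ool" ✓)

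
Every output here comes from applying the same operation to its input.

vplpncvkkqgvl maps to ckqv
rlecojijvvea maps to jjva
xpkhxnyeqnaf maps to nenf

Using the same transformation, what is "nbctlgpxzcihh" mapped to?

Looking at the pairs, the operation is to keep every other character starting from the second (positions 2nd, 4th, 6th, ...), then keep only the last 4 characters.
Working it through for "nbctlgpxzcihh": intermediate "btgxch", final "gxch".

gxch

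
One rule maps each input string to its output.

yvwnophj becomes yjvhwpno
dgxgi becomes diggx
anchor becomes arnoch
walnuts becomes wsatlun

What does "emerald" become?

edmlear

The rule is to take characters alternately from the front and the back (1st, last, 2nd, 2nd-last, ...).
For "emerald" the result is "edmlear".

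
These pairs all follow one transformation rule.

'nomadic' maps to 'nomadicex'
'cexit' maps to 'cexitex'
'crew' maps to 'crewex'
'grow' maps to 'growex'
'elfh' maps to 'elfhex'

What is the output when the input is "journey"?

journeyex

The pattern: append "ex".
On "journey" that produces "journeyex".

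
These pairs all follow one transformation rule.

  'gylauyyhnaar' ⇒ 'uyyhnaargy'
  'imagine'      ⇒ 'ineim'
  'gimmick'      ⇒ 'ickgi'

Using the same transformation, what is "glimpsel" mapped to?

pselgl

The transformation: move the first 2 characters to the end (rotate left by 2), then delete the first 2 characters.
Starting from "glimpsel": after the first operation, "impselgl"; after the second, "pselgl".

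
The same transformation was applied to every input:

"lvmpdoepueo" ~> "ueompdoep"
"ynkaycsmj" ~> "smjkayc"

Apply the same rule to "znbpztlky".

lkybpzt

The transformation: delete the first 2 characters, then move the last 3 characters to the front (rotate right by 3).
"znbpztlky" → "bpztlky" → "lkybpzt".
(Check on "lvmpdoepueo": → "mpdoepueo" → "ueompdoep" ✓)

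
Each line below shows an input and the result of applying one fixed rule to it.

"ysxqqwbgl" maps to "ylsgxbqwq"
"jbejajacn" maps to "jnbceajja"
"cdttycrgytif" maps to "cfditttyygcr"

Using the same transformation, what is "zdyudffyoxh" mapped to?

zhdxyouydff

The transformation: take characters alternately from the front and the back (1st, last, 2nd, 2nd-last, ...).
So "zdyudffyoxh" becomes "zhdxyouydff".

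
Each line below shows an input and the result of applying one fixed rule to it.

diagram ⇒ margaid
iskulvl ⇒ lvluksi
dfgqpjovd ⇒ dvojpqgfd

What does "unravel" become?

In each case the input is transformed by: reverse the string.
"unravel" → "levarnu".

levarnu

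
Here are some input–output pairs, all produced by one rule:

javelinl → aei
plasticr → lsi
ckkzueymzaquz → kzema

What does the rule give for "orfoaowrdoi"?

What's happening: keep every other character starting from the second (positions 2nd, 4th, 6th, ...), then delete the last character.
Working it through for "orfoaowrdoi": intermediate "rooro", final "roor".

roor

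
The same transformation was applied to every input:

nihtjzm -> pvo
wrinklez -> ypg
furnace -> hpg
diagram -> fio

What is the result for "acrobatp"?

Each output is the input with this applied: keep one character in every 3, starting at position 1 (positions 1st, 4th, 7th, ...), then shift every letter 2 places forward in the alphabet (wrapping around).
Starting from "acrobatp": after the first operation, "aot"; after the second, "cqv".
(Check on "furnace": → "fne" → "hpg" ✓)

cqv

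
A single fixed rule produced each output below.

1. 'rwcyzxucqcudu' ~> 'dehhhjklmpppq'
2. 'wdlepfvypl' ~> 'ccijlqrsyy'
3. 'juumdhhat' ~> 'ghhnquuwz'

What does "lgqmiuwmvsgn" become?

adfhijttvyzz

Looking at the pairs, the operation is to shift every letter 13 places forward in the alphabet (wrapping around) — i.e. ROT13, then sort the characters into alphabetical order.
Starting from "lgqmiuwmvsgn": after the first operation, "ytdzvhjzifta"; after the second, "adfhijttvyzz".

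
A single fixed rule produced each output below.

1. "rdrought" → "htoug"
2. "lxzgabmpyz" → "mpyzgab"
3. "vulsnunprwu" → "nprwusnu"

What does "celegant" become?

The rule is to delete the first 3 characters, then move the first 3 characters to the end (rotate left by 3).
"celegant" → "egant" → "ntega".

ntega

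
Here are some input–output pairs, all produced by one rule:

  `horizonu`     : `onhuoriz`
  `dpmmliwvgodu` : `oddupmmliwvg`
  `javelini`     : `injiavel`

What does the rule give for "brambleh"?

What's happening: swap the first and last characters, then move the last 3 characters to the front (rotate right by 3).
Applying both steps to "brambleh": "hrambleb", then "lebhramb".

lebhramb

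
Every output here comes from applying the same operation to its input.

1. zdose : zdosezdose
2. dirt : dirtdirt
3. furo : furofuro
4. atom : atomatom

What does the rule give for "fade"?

The pattern: write the whole string twice.
So "fade" becomes "fadefade".

fadefade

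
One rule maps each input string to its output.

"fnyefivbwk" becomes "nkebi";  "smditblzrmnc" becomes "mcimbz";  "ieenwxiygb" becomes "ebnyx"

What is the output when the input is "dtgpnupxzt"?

ttpxu

What's happening: keep every other character starting from the second (positions 2nd, 4th, 6th, ...), then take characters alternately from the front and the back (1st, last, 2nd, 2nd-last, ...).
For "dtgpnupxzt", step one produces "tpuxt"; step two turns that into "ttpxu".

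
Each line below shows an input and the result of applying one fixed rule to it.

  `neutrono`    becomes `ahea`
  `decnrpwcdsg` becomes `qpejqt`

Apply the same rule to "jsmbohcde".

wzbpr

Rule — keep every other character starting from the first (positions 1st, 3rd, 5th, ...), then shift every letter 13 places forward in the alphabet (wrapping around) — i.e. ROT13.
For "jsmbohcde", step one produces "jmoce"; step two turns that into "wzbpr".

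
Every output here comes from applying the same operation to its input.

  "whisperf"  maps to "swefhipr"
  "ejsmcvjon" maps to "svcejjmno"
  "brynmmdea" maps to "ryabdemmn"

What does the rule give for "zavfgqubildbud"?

Each output is the input with this applied: sort the characters into alphabetical order, then move the last 2 characters to the front (rotate right by 2).
On "zavfgqubildbud": the first step gives "abbddfgilquuvz", and the second then gives "vzabbddfgilquu".

vzabbddfgilquu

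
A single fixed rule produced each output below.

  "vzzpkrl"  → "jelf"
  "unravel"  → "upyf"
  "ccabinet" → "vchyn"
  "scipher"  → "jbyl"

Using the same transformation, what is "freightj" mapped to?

cabnd

Each output is the input with this applied: delete the first 3 characters, then shift every letter 6 places backward in the alphabet (wrapping around).
On "freightj": the first step gives "ightj", and the second then gives "cabnd".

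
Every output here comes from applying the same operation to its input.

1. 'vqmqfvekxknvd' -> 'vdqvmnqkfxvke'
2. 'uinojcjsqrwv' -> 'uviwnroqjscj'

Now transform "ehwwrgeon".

Each output is the input with this applied: take characters alternately from the front and the back (1st, last, 2nd, 2nd-last, ...).
On "ehwwrgeon" that produces "enhowewgr".

enhowewgr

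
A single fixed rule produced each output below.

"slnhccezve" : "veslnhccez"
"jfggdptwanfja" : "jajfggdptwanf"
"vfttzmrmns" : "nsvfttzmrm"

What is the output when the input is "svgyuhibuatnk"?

In each case the input is transformed by: move the last 2 characters to the front (rotate right by 2).
Applying that to "svgyuhibuatnk" gives "nksvgyuhibuat".

nksvgyuhibuat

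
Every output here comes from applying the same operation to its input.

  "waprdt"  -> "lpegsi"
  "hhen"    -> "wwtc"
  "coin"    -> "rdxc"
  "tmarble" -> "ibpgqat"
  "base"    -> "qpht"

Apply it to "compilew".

The transformation: shift every letter 11 places backward in the alphabet (wrapping around).
So "compilew" becomes "rdbexatl".

rdbexatl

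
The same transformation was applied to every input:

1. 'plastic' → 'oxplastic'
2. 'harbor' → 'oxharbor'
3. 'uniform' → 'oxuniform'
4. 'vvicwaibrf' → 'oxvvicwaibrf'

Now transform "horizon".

oxhorizon

In each case the input is transformed by: prepend "ox".
Doing the same to "horizon": "oxhorizon".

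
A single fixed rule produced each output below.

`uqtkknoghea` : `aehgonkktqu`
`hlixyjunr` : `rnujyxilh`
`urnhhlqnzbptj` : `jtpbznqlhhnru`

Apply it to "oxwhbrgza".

azgrbhwxo

Each output is the input with this applied: reverse the string.
On "oxwhbrgza" that produces "azgrbhwxo".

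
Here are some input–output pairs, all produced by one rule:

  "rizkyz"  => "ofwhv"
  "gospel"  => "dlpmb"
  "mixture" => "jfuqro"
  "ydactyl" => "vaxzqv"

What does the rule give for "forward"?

clotxo

The rule is to delete the last character, then shift every letter 3 places backward in the alphabet (wrapping around).
On "forward": the first step gives "forwar", and the second then gives "clotxo".
(Check on "mixture": → "mixtur" → "jfuqro" ✓)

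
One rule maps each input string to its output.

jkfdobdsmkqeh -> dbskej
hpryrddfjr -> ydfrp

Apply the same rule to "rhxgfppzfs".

gpzsh

In each case the input is transformed by: move the first 2 characters to the end (rotate left by 2), then keep every other character starting from the second (positions 2nd, 4th, 6th, ...).
Starting from "rhxgfppzfs": after the first operation, "xgfppzfsrh"; after the second, "gpzsh".
(Check on "hpryrddfjr": → "ryrddfjrhp" → "ydfrp" ✓)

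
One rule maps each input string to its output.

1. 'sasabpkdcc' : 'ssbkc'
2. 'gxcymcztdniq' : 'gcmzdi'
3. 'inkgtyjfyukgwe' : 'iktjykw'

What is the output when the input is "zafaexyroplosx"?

The transformation: keep every other character starting from the first (positions 1st, 3rd, 5th, ...).
Doing the same to "zafaexyroplosx": "zfeyols".

zfeyols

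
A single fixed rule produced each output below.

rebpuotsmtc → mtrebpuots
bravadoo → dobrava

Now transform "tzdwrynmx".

nmtzdwry

In each case the input is transformed by: delete the last character, then move the last 2 characters to the front (rotate right by 2).
Working it through for "tzdwrynmx": intermediate "tzdwrynm", final "nmtzdwry".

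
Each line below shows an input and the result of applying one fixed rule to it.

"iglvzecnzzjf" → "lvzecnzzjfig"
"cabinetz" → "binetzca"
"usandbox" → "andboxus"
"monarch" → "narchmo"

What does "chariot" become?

Looking at the pairs, the operation is to move the first 2 characters to the end (rotate left by 2).
Doing the same to "chariot": "ariotch".

ariotch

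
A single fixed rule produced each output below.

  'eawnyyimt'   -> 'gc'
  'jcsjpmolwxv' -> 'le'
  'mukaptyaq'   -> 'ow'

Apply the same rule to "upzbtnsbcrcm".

wr

The transformation: shift every letter 2 places forward in the alphabet (wrapping around), then keep only the first 2 characters.
Starting from "upzbtnsbcrcm": after the first operation, "wrbdvpudeteo"; after the second, "wr".
(Check on "jcsjpmolwxv": → "leulroqnyzx" → "le" ✓)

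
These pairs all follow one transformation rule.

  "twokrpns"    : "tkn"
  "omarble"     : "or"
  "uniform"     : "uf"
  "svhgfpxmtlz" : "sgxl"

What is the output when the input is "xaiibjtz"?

xit

The transformation: move the last character to the front, then keep one character in every 3, starting at position 2 (positions 2nd, 5th, 8th, ...).
"xaiibjtz" → "xit".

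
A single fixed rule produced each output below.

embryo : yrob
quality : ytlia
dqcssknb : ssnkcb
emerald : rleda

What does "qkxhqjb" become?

xqjhb

Looking at the pairs, the operation is to delete the first 2 characters, then sort the characters into reverse alphabetical order.
"qkxhqjb" → "xhqjb" → "xqjhb".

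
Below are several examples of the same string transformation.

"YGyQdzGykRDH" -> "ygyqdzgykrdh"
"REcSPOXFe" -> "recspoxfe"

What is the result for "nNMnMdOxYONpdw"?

nnmnmdoxyonpdw

The rule is to convert every letter to lowercase.
Doing the same to "nNMnMdOxYONpdw": "nnmnmdoxyonpdw".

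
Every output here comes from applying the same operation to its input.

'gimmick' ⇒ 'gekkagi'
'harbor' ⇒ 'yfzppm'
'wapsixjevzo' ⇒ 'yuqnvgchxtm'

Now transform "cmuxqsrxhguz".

kavsqovpefxs

The transformation: swap each adjacent pair of characters (1↔2, 3↔4, ...), then shift every letter 2 places backward in the alphabet (wrapping around).
Starting from "cmuxqsrxhguz": after the first operation, "mcxusqxrghzu"; after the second, "kavsqovpefxs".
(Check on "gimmick": → "igmmcik" → "gekkagi" ✓)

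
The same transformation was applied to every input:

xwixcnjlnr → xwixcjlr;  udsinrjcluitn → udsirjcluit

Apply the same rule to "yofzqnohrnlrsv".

In each case the input is transformed by: remove every "n".
Doing the same to "yofzqnohrnlrsv": "yofzqohrlrsv".

yofzqohrlrsv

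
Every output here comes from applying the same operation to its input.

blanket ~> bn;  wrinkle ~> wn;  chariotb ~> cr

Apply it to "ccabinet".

Rule — keep one character in every 3, starting at position 1 (positions 1st, 4th, 7th, ...), then delete the last character.
Working it through for "ccabinet": intermediate "cbe", final "cb".

cb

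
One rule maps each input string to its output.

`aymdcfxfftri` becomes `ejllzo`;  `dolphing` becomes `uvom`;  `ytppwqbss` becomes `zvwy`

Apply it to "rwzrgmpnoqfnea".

The rule is to shift every letter 6 places forward in the alphabet (wrapping around), then keep every other character starting from the second (positions 2nd, 4th, 6th, ...).
Applying both steps to "rwzrgmpnoqfnea": "xcfxmsvtuwltkg", then "cxstwtg".

cxstwtg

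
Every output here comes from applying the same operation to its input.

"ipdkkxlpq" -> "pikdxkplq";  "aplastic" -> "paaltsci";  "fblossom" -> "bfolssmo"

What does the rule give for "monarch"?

omancrh

Each output is the input with this applied: swap each adjacent pair of characters (1↔2, 3↔4, ...).
So "monarch" becomes "omancrh".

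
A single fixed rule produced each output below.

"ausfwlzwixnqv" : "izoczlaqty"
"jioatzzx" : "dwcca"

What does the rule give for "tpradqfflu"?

dgtiiox

Each output is the input with this applied: delete the first 3 characters, then shift every letter 3 places forward in the alphabet (wrapping around).
Applying both steps to "tpradqfflu": "adqfflu", then "dgtiiox".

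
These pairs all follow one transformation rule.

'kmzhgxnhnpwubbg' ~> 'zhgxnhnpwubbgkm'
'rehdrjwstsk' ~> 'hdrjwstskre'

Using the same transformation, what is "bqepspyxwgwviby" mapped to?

epspyxwgwvibybq

The transformation: move the first 2 characters to the end (rotate left by 2).
"bqepspyxwgwviby" → "epspyxwgwvibybq".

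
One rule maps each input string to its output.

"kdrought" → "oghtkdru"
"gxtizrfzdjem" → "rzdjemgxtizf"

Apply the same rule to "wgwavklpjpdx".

The pattern: swap the front and back halves of the string, then swap the first and last characters.
"wgwavklpjpdx" → "lpjpdxwgwavk" → "kpjpdxwgwavl".

kpjpdxwgwavl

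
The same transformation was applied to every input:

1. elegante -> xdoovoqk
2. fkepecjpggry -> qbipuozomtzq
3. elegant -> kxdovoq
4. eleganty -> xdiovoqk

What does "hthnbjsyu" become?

Rule — shift every letter 10 places forward in the alphabet (wrapping around), then move the last 3 characters to the front (rotate right by 3).
For "hthnbjsyu", step one produces "rdrxltcie"; step two turns that into "cierdrxlt".

cierdrxlt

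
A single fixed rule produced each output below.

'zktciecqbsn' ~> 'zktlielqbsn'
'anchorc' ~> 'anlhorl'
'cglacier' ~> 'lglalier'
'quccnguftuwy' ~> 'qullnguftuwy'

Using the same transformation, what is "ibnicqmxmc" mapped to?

ibnilqmxml

The transformation: replace every "c" with "l".
For "ibnicqmxmc" the result is "ibnilqmxml".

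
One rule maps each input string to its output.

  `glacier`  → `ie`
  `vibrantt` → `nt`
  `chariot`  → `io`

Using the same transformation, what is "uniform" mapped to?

What's happening: move the last character to the front, then keep only the last 2 characters.
Doing the same to "uniform": "or".

or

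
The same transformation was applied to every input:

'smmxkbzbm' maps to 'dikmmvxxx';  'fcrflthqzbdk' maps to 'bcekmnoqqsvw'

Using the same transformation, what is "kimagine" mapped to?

The rule is to shift every letter 11 places forward in the alphabet (wrapping around), then sort the characters into alphabetical order.
Doing the same to "kimagine": "lprttvxy".
(Check on "smmxkbzbm": → "dxxivmkmx" → "dikmmvxxx" ✓)

lprttvxy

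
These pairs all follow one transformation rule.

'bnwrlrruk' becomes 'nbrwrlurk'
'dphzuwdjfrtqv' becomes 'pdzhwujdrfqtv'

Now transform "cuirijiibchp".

ucrijiiicbph

The pattern: swap each adjacent pair of characters (1↔2, 3↔4, ...).
Doing the same to "cuirijiibchp": "ucrijiiicbph".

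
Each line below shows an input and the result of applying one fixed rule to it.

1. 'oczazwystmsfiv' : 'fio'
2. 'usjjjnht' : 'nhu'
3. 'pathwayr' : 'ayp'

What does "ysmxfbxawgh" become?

The transformation: swap the first and last characters, then keep only the last 3 characters.
Applying that to "ysmxfbxawgh" gives "wgy".

wgy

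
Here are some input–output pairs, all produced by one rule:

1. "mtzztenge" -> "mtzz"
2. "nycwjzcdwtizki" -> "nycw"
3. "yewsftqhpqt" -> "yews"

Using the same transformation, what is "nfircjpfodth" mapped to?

nfir

What's happening: keep only the first 4 characters.
For "nfircjpfodth" the result is "nfir".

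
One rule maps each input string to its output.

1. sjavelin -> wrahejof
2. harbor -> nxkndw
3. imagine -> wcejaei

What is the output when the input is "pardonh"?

In each case the input is transformed by: shift every letter 4 places backward in the alphabet (wrapping around), then move the first 2 characters to the end (rotate left by 2).
Applying both steps to "pardonh": "lwnzkjd", then "nzkjdlw".

nzkjdlw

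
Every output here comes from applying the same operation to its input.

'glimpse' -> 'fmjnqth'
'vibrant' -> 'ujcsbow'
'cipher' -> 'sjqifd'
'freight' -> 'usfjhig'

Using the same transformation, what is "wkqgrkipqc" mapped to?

dlrhsljqrx

Each output is the input with this applied: shift every letter 1 place forward in the alphabet (wrapping around), then swap the first and last characters.
Doing the same to "wkqgrkipqc": "dlrhsljqrx".
(Check on "freight": → "gsfjhiu" → "usfjhig" ✓)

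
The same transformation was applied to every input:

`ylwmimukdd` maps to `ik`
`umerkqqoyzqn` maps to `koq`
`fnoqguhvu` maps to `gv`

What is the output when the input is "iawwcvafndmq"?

cfm

In each case the input is transformed by: delete the first 2 characters, then keep one character in every 3, starting at position 3 (positions 3rd, 6th, 9th, ...).
Applying both steps to "iawwcvafndmq": "wwcvafndmq", then "cfm".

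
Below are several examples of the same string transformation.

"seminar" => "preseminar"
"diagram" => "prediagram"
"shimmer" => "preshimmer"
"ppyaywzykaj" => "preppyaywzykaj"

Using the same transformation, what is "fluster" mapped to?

prefluster

The rule is to prepend "pre".
Applying that to "fluster" gives "prefluster".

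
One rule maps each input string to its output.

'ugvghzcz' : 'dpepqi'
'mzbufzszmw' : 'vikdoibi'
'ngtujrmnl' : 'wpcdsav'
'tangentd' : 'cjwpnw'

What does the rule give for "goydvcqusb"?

Rule — delete the last 2 characters, then shift every letter 9 places forward in the alphabet (wrapping around).
Starting from "goydvcqusb": after the first operation, "goydvcqu"; after the second, "pxhmelzd".

pxhmelzd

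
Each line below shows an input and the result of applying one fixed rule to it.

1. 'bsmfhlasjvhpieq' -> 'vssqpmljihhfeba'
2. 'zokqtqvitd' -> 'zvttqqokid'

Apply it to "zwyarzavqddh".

Each output is the input with this applied: sort the characters into reverse alphabetical order.
On "zwyarzavqddh" that produces "zzywvrqhddaa".

zzywvrqhddaa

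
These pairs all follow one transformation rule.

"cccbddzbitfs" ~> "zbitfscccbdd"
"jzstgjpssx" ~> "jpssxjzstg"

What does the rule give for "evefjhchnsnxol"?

hnsnxolevefjhc

The transformation: swap the front and back halves of the string.
For "evefjhchnsnxol" the result is "hnsnxolevefjhc".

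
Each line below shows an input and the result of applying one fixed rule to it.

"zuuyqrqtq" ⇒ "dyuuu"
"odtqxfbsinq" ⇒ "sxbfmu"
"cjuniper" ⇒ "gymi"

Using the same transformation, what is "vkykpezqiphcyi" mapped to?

Rule — shift every letter 4 places forward in the alphabet (wrapping around), then keep every other character starting from the first (positions 1st, 3rd, 5th, ...).
Working it through for "vkykpezqiphcyi": intermediate "zocotidumtlgcm", final "zctdmlc".

zctdmlc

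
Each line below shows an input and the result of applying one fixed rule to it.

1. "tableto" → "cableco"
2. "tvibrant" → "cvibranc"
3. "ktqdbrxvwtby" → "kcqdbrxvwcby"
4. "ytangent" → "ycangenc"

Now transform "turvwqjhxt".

What's happening: replace every "t" with "c".
Applying that to "turvwqjhxt" gives "curvwqjhxc".

curvwqjhxc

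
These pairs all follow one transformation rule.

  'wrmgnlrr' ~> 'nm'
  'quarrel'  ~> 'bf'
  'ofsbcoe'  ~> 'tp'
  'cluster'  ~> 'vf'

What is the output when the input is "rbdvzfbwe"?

In each case the input is transformed by: shift every letter 1 place forward in the alphabet (wrapping around), then keep one character in every 3, starting at position 3 (positions 3rd, 6th, 9th, ...).
For "rbdvzfbwe", step one produces "scewagcxf"; step two turns that into "egf".
(Check on "wrmgnlrr": → "xsnhomss" → "nm" ✓)

egf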